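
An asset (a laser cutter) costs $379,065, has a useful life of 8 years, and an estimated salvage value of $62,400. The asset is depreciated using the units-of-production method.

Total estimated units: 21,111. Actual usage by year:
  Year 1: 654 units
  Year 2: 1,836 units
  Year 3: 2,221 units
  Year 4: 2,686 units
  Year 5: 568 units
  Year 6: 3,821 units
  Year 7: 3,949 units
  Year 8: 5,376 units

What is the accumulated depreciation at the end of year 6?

$176,790

Depreciable base = $379,065 − $62,400 = $316,665.
Rate = $316,665 / 21,111 units = $15 per unit.
Year 1: 654 × $15 = $9,810. Book value $369,255.
Year 2: 1,836 × $15 = $27,540. Book value $341,715.
Year 3: 2,221 × $15 = $33,315. Book value $308,400.
Year 4: 2,686 × $15 = $40,290. Book value $268,110.
Year 5: 568 × $15 = $8,520. Book value $259,590.
Year 6: 3,821 × $15 = $57,315. Book value $202,275.
Accumulated through year 6 = $379,065 − $202,275 = $176,790.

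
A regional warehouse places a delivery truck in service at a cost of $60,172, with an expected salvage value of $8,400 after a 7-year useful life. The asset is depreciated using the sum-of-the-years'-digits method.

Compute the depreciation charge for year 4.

$7,396

Depreciable base = $60,172 − $8,400 = $51,772.
Sum of the years' digits = 7+6+5+4+3+2+1 = 28.
Year 1: $51,772 × 7/28 = $12,943. Book value $47,229.
Year 2: $51,772 × 6/28 = $11,094. Book value $36,135.
Year 3: $51,772 × 5/28 = $9,245. Book value $26,890.
Year 4: $51,772 × 4/28 = $7,396. Book value $19,494.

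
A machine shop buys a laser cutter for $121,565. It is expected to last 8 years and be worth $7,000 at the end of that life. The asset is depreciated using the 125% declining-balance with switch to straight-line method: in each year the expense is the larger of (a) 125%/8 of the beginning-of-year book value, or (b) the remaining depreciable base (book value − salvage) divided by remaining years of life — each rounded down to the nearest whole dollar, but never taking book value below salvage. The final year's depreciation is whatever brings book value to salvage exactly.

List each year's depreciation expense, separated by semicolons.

Depreciable base = $121,565 − $7,000 = $114,565.
Year 1: DB = ⌊$121,565 × 125%/8⌋ = $18,994; SL = ⌊$114,565/8⌋ = $14,320 → take DB $18,994. Book value $102,571.
Year 2: DB = ⌊$102,571 × 125%/8⌋ = $16,026; SL = ⌊$95,571/7⌋ = $13,653 → take DB $16,026. Book value $86,545.
Year 3: DB = ⌊$86,545 × 125%/8⌋ = $13,522; SL = ⌊$79,545/6⌋ = $13,257 → take DB $13,522. Book value $73,023.
Year 4: DB = ⌊$73,023 × 125%/8⌋ = $11,409; SL = ⌊$66,023/5⌋ = $13,204 → take SL $13,204. Book value $59,819.
Year 5: DB = ⌊$59,819 × 125%/8⌋ = $9,346; SL = ⌊$52,819/4⌋ = $13,204 → take SL $13,204. Book value $46,615.
Year 6: DB = ⌊$46,615 × 125%/8⌋ = $7,283; SL = ⌊$39,615/3⌋ = $13,205 → take SL $13,205. Book value $33,410.
Year 7: DB = ⌊$33,410 × 125%/8⌋ = $5,220; SL = ⌊$26,410/2⌋ = $13,205 → take SL $13,205. Book value $20,205.
Year 8 (final): $20,205 − $7,000 = $13,205. Book value $7,000.

$18,994; $16,026; $13,522; $13,204; $13,204; $13,205; $13,205; $13,205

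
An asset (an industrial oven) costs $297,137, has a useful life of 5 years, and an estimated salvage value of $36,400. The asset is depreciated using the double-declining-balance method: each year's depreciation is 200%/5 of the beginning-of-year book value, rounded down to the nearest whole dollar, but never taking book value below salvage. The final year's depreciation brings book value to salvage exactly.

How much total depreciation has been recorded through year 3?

$232,955

Depreciable base = $297,137 − $36,400 = $260,737.
Year 1: ⌊$297,137 × 200%/5⌋ = $118,854. Book value $178,283.
Year 2: ⌊$178,283 × 200%/5⌋ = $71,313. Book value $106,970.
Year 3: ⌊$106,970 × 200%/5⌋ = $42,788. Book value $64,182.
Accumulated through year 3 = $297,137 − $64,182 = $232,955.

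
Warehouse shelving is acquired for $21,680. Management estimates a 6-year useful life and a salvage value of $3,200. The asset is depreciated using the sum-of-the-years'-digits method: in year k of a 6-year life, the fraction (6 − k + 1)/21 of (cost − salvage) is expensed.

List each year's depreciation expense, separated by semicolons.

$5,280; $4,400; $3,520; $2,640; $1,760; $880

Depreciable base = $21,680 − $3,200 = $18,480.
Sum of the years' digits = 6+5+4+3+2+1 = 21.
Year 1: $18,480 × 6/21 = $5,280. Book value $16,400.
Year 2: $18,480 × 5/21 = $4,400. Book value $12,000.
Year 3: $18,480 × 4/21 = $3,520. Book value $8,480.
Year 4: $18,480 × 3/21 = $2,640. Book value $5,840.
Year 5: $18,480 × 2/21 = $1,760. Book value $4,080.
Year 6: $18,480 × 1/21 = $880. Book value $3,200.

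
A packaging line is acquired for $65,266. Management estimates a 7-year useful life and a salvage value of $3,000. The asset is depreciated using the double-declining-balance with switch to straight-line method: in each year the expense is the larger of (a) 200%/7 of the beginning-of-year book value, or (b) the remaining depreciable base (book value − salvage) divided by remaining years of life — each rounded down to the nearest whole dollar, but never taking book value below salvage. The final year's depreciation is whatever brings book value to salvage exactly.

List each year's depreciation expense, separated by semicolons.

$18,647; $13,319; $9,514; $6,796; $4,854; $4,568; $4,568

Depreciable base = $65,266 − $3,000 = $62,266.
Year 1: DB = ⌊$65,266 × 200%/7⌋ = $18,647; SL = ⌊$62,266/7⌋ = $8,895 → take DB $18,647. Book value $46,619.
Year 2: DB = ⌊$46,619 × 200%/7⌋ = $13,319; SL = ⌊$43,619/6⌋ = $7,269 → take DB $13,319. Book value $33,300.
Year 3: DB = ⌊$33,300 × 200%/7⌋ = $9,514; SL = ⌊$30,300/5⌋ = $6,060 → take DB $9,514. Book value $23,786.
Year 4: DB = ⌊$23,786 × 200%/7⌋ = $6,796; SL = ⌊$20,786/4⌋ = $5,196 → take DB $6,796. Book value $16,990.
Year 5: DB = ⌊$16,990 × 200%/7⌋ = $4,854; SL = ⌊$13,990/3⌋ = $4,663 → take DB $4,854. Book value $12,136.
Year 6: DB = ⌊$12,136 × 200%/7⌋ = $3,467; SL = ⌊$9,136/2⌋ = $4,568 → take SL $4,568. Book value $7,568.
Year 7 (final): $7,568 − $3,000 = $4,568. Book value $3,000.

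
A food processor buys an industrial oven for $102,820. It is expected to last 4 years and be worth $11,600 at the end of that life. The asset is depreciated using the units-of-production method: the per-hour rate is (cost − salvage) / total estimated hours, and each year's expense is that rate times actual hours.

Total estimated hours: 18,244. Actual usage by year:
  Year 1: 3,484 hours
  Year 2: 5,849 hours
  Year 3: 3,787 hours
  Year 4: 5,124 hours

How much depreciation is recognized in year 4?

Depreciable base = $102,820 − $11,600 = $91,220.
Rate = $91,220 / 18,244 hours = $5 per hour.
Year 1: 3,484 × $5 = $17,420. Book value $85,400.
Year 2: 5,849 × $5 = $29,245. Book value $56,155.
Year 3: 3,787 × $5 = $18,935. Book value $37,220.
Year 4: 5,124 × $5 = $25,620. Book value $11,600.

$25,620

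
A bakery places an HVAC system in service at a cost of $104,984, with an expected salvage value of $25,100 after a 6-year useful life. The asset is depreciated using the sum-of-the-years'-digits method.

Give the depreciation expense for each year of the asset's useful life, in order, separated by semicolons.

$22,824; $19,020; $15,216; $11,412; $7,608; $3,804

Depreciable base = $104,984 − $25,100 = $79,884.
Sum of the years' digits = 6+5+4+3+2+1 = 21.
Year 1: $79,884 × 6/21 = $22,824. Book value $82,160.
Year 2: $79,884 × 5/21 = $19,020. Book value $63,140.
Year 3: $79,884 × 4/21 = $15,216. Book value $47,924.
Year 4: $79,884 × 3/21 = $11,412. Book value $36,512.
Year 5: $79,884 × 2/21 = $7,608. Book value $28,904.
Year 6: $79,884 × 1/21 = $3,804. Book value $25,100.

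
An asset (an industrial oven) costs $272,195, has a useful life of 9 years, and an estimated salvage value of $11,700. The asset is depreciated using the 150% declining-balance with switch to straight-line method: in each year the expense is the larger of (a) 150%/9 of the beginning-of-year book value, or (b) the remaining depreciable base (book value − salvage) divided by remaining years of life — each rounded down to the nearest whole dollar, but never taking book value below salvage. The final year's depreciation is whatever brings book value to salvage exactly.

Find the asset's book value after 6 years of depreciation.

Depreciable base = $272,195 − $11,700 = $260,495.
Year 1: DB = ⌊$272,195 × 150%/9⌋ = $45,365; SL = ⌊$260,495/9⌋ = $28,943 → take DB $45,365. Book value $226,830.
Year 2: DB = ⌊$226,830 × 150%/9⌋ = $37,805; SL = ⌊$215,130/8⌋ = $26,891 → take DB $37,805. Book value $189,025.
Year 3: DB = ⌊$189,025 × 150%/9⌋ = $31,504; SL = ⌊$177,325/7⌋ = $25,332 → take DB $31,504. Book value $157,521.
Year 4: DB = ⌊$157,521 × 150%/9⌋ = $26,253; SL = ⌊$145,821/6⌋ = $24,303 → take DB $26,253. Book value $131,268.
Year 5: DB = ⌊$131,268 × 150%/9⌋ = $21,878; SL = ⌊$119,568/5⌋ = $23,913 → take SL $23,913. Book value $107,355.
Year 6: DB = ⌊$107,355 × 150%/9⌋ = $17,892; SL = ⌊$95,655/4⌋ = $23,913 → take SL $23,913. Book value $83,442.

$83,442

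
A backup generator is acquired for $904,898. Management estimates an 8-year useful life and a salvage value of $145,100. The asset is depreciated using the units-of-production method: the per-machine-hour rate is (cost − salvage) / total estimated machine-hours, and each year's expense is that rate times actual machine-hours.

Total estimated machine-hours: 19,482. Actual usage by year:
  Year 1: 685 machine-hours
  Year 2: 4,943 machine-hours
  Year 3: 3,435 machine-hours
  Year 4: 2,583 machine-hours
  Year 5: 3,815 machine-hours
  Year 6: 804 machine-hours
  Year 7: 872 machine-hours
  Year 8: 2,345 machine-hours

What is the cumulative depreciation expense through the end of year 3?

Depreciable base = $904,898 − $145,100 = $759,798.
Rate = $759,798 / 19,482 machine-hours = $39 per machine-hour.
Year 1: 685 × $39 = $26,715. Book value $878,183.
Year 2: 4,943 × $39 = $192,777. Book value $685,406.
Year 3: 3,435 × $39 = $133,965. Book value $551,441.
Accumulated through year 3 = $904,898 − $551,441 = $353,457.

$353,457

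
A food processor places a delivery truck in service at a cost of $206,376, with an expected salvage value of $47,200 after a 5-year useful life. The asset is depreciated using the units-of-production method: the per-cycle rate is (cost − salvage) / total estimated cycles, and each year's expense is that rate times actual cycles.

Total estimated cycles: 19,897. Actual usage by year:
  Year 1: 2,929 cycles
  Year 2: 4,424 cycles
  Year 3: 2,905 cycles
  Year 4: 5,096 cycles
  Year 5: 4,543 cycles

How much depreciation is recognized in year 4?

Depreciable base = $206,376 − $47,200 = $159,176.
Rate = $159,176 / 19,897 cycles = $8 per cycle.
Year 1: 2,929 × $8 = $23,432. Book value $182,944.
Year 2: 4,424 × $8 = $35,392. Book value $147,552.
Year 3: 2,905 × $8 = $23,240. Book value $124,312.
Year 4: 5,096 × $8 = $40,768. Book value $83,544.

$40,768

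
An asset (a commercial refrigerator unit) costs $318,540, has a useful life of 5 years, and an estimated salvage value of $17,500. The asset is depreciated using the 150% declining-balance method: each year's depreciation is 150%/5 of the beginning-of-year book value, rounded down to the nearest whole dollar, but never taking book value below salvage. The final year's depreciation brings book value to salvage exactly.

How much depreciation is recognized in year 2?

$66,893

Depreciable base = $318,540 − $17,500 = $301,040.
Year 1: ⌊$318,540 × 150%/5⌋ = $95,562. Book value $222,978.
Year 2: ⌊$222,978 × 150%/5⌋ = $66,893. Book value $156,085.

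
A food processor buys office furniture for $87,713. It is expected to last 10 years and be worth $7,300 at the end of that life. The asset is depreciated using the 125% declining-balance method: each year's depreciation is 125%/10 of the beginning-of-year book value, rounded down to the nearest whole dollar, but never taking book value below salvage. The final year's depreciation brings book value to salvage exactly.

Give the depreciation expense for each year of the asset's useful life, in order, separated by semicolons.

Depreciable base = $87,713 − $7,300 = $80,413.
Year 1: ⌊$87,713 × 125%/10⌋ = $10,964. Book value $76,749.
Year 2: ⌊$76,749 × 125%/10⌋ = $9,593. Book value $67,156.
Year 3: ⌊$67,156 × 125%/10⌋ = $8,394. Book value $58,762.
Year 4: ⌊$58,762 × 125%/10⌋ = $7,345. Book value $51,417.
Year 5: ⌊$51,417 × 125%/10⌋ = $6,427. Book value $44,990.
Year 6: ⌊$44,990 × 125%/10⌋ = $5,623. Book value $39,367.
Year 7: ⌊$39,367 × 125%/10⌋ = $4,920. Book value $34,447.
Year 8: ⌊$34,447 × 125%/10⌋ = $4,305. Book value $30,142.
Year 9: ⌊$30,142 × 125%/10⌋ = $3,767. Book value $26,375.
Year 10 (final): $26,375 − $7,300 = $19,075. Book value $7,300.

$10,964; $9,593; $8,394; $7,345; $6,427; $5,623; $4,920; $4,305; $3,767; $19,075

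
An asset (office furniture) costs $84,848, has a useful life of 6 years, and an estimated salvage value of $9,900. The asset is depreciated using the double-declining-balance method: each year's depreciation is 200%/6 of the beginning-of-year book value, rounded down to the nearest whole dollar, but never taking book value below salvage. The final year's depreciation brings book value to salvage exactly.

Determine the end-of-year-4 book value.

Depreciable base = $84,848 − $9,900 = $74,948.
Year 1: ⌊$84,848 × 200%/6⌋ = $28,282. Book value $56,566.
Year 2: ⌊$56,566 × 200%/6⌋ = $18,855. Book value $37,711.
Year 3: ⌊$37,711 × 200%/6⌋ = $12,570. Book value $25,141.
Year 4: ⌊$25,141 × 200%/6⌋ = $8,380. Book value $16,761.

$16,761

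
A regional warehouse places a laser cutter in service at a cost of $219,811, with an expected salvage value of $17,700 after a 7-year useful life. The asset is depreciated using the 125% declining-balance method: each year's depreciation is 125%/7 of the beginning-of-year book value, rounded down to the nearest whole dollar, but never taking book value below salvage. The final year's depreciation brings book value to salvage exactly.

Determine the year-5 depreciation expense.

$17,871

Depreciable base = $219,811 − $17,700 = $202,111.
Year 1: ⌊$219,811 × 125%/7⌋ = $39,251. Book value $180,560.
Year 2: ⌊$180,560 × 125%/7⌋ = $32,242. Book value $148,318.
Year 3: ⌊$148,318 × 125%/7⌋ = $26,485. Book value $121,833.
Year 4: ⌊$121,833 × 125%/7⌋ = $21,755. Book value $100,078.
Year 5: ⌊$100,078 × 125%/7⌋ = $17,871. Book value $82,207.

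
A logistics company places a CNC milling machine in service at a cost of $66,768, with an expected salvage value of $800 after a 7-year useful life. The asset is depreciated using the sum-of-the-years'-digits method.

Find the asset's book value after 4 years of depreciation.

Depreciable base = $66,768 − $800 = $65,968.
Sum of the years' digits = 7+6+5+4+3+2+1 = 28.
Year 1: $65,968 × 7/28 = $16,492. Book value $50,276.
Year 2: $65,968 × 6/28 = $14,136. Book value $36,140.
Year 3: $65,968 × 5/28 = $11,780. Book value $24,360.
Year 4: $65,968 × 4/28 = $9,424. Book value $14,936.

$14,936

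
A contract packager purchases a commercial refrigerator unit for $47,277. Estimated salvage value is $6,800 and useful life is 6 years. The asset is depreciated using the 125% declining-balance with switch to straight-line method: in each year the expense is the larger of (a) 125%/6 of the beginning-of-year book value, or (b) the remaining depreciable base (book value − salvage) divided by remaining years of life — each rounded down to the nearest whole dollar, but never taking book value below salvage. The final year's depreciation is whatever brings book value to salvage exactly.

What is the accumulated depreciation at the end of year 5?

Depreciable base = $47,277 − $6,800 = $40,477.
Year 1: DB = ⌊$47,277 × 125%/6⌋ = $9,849; SL = ⌊$40,477/6⌋ = $6,746 → take DB $9,849. Book value $37,428.
Year 2: DB = ⌊$37,428 × 125%/6⌋ = $7,797; SL = ⌊$30,628/5⌋ = $6,125 → take DB $7,797. Book value $29,631.
Year 3: DB = ⌊$29,631 × 125%/6⌋ = $6,173; SL = ⌊$22,831/4⌋ = $5,707 → take DB $6,173. Book value $23,458.
Year 4: DB = ⌊$23,458 × 125%/6⌋ = $4,887; SL = ⌊$16,658/3⌋ = $5,552 → take SL $5,552. Book value $17,906.
Year 5: DB = ⌊$17,906 × 125%/6⌋ = $3,730; SL = ⌊$11,106/2⌋ = $5,553 → take SL $5,553. Book value $12,353.
Accumulated through year 5 = $47,277 − $12,353 = $34,924.

$34,924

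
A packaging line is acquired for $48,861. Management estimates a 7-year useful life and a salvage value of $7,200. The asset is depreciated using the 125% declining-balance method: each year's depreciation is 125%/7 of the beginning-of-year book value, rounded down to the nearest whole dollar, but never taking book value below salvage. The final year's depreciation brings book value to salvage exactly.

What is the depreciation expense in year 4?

Depreciable base = $48,861 − $7,200 = $41,661.
Year 1: ⌊$48,861 × 125%/7⌋ = $8,725. Book value $40,136.
Year 2: ⌊$40,136 × 125%/7⌋ = $7,167. Book value $32,969.
Year 3: ⌊$32,969 × 125%/7⌋ = $5,887. Book value $27,082.
Year 4: ⌊$27,082 × 125%/7⌋ = $4,836. Book value $22,246.

$4,836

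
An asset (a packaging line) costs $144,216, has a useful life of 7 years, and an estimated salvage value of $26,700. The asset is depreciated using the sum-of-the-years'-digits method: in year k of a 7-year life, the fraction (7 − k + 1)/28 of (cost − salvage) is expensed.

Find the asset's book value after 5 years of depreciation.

Depreciable base = $144,216 − $26,700 = $117,516.
Sum of the years' digits = 7+6+5+4+3+2+1 = 28.
Year 1: $117,516 × 7/28 = $29,379. Book value $114,837.
Year 2: $117,516 × 6/28 = $25,182. Book value $89,655.
Year 3: $117,516 × 5/28 = $20,985. Book value $68,670.
Year 4: $117,516 × 4/28 = $16,788. Book value $51,882.
Year 5: $117,516 × 3/28 = $12,591. Book value $39,291.

$39,291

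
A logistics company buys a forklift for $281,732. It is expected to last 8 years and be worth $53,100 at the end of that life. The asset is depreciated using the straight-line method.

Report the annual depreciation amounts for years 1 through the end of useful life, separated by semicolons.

$28,579; $28,579; $28,579; $28,579; $28,579; $28,579; $28,579; $28,579

Depreciable base = $281,732 − $53,100 = $228,632.
Annual expense = $228,632 / 8 = $28,579.
End of year 1: book value $253,153.
End of year 2: book value $224,574.
End of year 3: book value $195,995.
End of year 4: book value $167,416.
End of year 5: book value $138,837.
End of year 6: book value $110,258.
End of year 7: book value $81,679.
End of year 8: book value $53,100.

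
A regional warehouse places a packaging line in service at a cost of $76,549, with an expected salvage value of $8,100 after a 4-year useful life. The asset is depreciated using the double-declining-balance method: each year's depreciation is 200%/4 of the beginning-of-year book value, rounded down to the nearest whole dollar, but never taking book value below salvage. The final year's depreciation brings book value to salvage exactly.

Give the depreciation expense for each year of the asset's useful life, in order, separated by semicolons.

$38,274; $19,137; $9,569; $1,469

Depreciable base = $76,549 − $8,100 = $68,449.
Year 1: ⌊$76,549 × 200%/4⌋ = $38,274. Book value $38,275.
Year 2: ⌊$38,275 × 200%/4⌋ = $19,137. Book value $19,138.
Year 3: ⌊$19,138 × 200%/4⌋ = $9,569. Book value $9,569.
Year 4 (final): $9,569 − $8,100 = $1,469. Book value $8,100.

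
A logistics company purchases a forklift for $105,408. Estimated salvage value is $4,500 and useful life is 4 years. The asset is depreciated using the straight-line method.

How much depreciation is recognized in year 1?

Depreciable base = $105,408 − $4,500 = $100,908.
Annual expense = $100,908 / 4 = $25,227.

$25,227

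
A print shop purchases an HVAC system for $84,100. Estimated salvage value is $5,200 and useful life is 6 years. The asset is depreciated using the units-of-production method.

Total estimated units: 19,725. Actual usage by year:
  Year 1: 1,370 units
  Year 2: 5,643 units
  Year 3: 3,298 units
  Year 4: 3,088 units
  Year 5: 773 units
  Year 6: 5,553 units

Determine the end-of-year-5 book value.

Depreciable base = $84,100 − $5,200 = $78,900.
Rate = $78,900 / 19,725 units = $4 per unit.
Year 1: 1,370 × $4 = $5,480. Book value $78,620.
Year 2: 5,643 × $4 = $22,572. Book value $56,048.
Year 3: 3,298 × $4 = $13,192. Book value $42,856.
Year 4: 3,088 × $4 = $12,352. Book value $30,504.
Year 5: 773 × $4 = $3,092. Book value $27,412.

$27,412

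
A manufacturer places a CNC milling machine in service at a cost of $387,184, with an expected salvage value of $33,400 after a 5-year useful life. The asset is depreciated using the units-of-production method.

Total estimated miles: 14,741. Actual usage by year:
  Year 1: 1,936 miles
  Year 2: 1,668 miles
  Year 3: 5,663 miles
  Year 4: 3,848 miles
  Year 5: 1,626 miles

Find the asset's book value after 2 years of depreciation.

$300,688

Depreciable base = $387,184 − $33,400 = $353,784.
Rate = $353,784 / 14,741 miles = $24 per mile.
Year 1: 1,936 × $24 = $46,464. Book value $340,720.
Year 2: 1,668 × $24 = $40,032. Book value $300,688.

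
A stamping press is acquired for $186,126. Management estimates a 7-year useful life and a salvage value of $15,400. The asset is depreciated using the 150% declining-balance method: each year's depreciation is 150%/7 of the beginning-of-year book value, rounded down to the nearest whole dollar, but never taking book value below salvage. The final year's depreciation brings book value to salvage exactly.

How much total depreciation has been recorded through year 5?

Depreciable base = $186,126 − $15,400 = $170,726.
Year 1: ⌊$186,126 × 150%/7⌋ = $39,884. Book value $146,242.
Year 2: ⌊$146,242 × 150%/7⌋ = $31,337. Book value $114,905.
Year 3: ⌊$114,905 × 150%/7⌋ = $24,622. Book value $90,283.
Year 4: ⌊$90,283 × 150%/7⌋ = $19,346. Book value $70,937.
Year 5: ⌊$70,937 × 150%/7⌋ = $15,200. Book value $55,737.
Accumulated through year 5 = $186,126 − $55,737 = $130,389.

$130,389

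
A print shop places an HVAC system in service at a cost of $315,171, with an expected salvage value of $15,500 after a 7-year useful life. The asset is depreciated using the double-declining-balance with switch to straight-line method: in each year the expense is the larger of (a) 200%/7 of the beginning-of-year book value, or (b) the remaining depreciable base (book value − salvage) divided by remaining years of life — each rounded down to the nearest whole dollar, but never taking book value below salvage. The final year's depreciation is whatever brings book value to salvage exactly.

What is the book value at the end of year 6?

$37,052

Depreciable base = $315,171 − $15,500 = $299,671.
Year 1: DB = ⌊$315,171 × 200%/7⌋ = $90,048; SL = ⌊$299,671/7⌋ = $42,810 → take DB $90,048. Book value $225,123.
Year 2: DB = ⌊$225,123 × 200%/7⌋ = $64,320; SL = ⌊$209,623/6⌋ = $34,937 → take DB $64,320. Book value $160,803.
Year 3: DB = ⌊$160,803 × 200%/7⌋ = $45,943; SL = ⌊$145,303/5⌋ = $29,060 → take DB $45,943. Book value $114,860.
Year 4: DB = ⌊$114,860 × 200%/7⌋ = $32,817; SL = ⌊$99,360/4⌋ = $24,840 → take DB $32,817. Book value $82,043.
Year 5: DB = ⌊$82,043 × 200%/7⌋ = $23,440; SL = ⌊$66,543/3⌋ = $22,181 → take DB $23,440. Book value $58,603.
Year 6: DB = ⌊$58,603 × 200%/7⌋ = $16,743; SL = ⌊$43,103/2⌋ = $21,551 → take SL $21,551. Book value $37,052.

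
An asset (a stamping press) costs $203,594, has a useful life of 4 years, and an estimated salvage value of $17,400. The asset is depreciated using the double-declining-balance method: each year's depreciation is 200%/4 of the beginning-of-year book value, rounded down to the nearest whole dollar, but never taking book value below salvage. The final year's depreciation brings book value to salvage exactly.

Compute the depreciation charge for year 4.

Depreciable base = $203,594 − $17,400 = $186,194.
Year 1: ⌊$203,594 × 200%/4⌋ = $101,797. Book value $101,797.
Year 2: ⌊$101,797 × 200%/4⌋ = $50,898. Book value $50,899.
Year 3: ⌊$50,899 × 200%/4⌋ = $25,449. Book value $25,450.
Year 4 (final): $25,450 − $17,400 = $8,050. Book value $17,400.

$8,050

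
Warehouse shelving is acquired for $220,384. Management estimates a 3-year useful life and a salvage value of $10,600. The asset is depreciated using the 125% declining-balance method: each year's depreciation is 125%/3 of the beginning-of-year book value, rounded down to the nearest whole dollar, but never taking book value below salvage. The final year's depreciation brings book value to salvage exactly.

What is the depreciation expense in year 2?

Depreciable base = $220,384 − $10,600 = $209,784.
Year 1: ⌊$220,384 × 125%/3⌋ = $91,826. Book value $128,558.
Year 2: ⌊$128,558 × 125%/3⌋ = $53,565. Book value $74,993.

$53,565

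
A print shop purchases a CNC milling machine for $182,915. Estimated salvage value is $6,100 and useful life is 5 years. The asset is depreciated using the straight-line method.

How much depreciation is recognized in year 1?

Depreciable base = $182,915 − $6,100 = $176,815.
Annual expense = $176,815 / 5 = $35,363.

$35,363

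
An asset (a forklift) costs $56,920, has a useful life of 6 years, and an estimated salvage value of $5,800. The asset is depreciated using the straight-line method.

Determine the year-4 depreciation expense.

Depreciable base = $56,920 − $5,800 = $51,120.
Annual expense = $51,120 / 6 = $8,520.

$8,520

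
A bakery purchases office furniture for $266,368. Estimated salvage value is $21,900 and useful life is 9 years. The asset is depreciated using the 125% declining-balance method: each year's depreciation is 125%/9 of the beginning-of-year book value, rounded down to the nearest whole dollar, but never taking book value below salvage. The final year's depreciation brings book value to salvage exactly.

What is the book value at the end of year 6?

Depreciable base = $266,368 − $21,900 = $244,468.
Year 1: ⌊$266,368 × 125%/9⌋ = $36,995. Book value $229,373.
Year 2: ⌊$229,373 × 125%/9⌋ = $31,857. Book value $197,516.
Year 3: ⌊$197,516 × 125%/9⌋ = $27,432. Book value $170,084.
Year 4: ⌊$170,084 × 125%/9⌋ = $23,622. Book value $146,462.
Year 5: ⌊$146,462 × 125%/9⌋ = $20,341. Book value $126,121.
Year 6: ⌊$126,121 × 125%/9⌋ = $17,516. Book value $108,605.

$108,605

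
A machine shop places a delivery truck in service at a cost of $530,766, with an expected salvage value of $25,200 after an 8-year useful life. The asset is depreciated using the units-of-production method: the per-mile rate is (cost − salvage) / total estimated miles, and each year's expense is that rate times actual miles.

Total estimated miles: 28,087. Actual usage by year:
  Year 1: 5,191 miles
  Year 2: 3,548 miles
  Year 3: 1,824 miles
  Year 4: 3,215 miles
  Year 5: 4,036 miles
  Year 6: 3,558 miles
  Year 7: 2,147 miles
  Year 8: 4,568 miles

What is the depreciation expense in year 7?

Depreciable base = $530,766 − $25,200 = $505,566.
Rate = $505,566 / 28,087 miles = $18 per mile.
Year 1: 5,191 × $18 = $93,438. Book value $437,328.
Year 2: 3,548 × $18 = $63,864. Book value $373,464.
Year 3: 1,824 × $18 = $32,832. Book value $340,632.
Year 4: 3,215 × $18 = $57,870. Book value $282,762.
Year 5: 4,036 × $18 = $72,648. Book value $210,114.
Year 6: 3,558 × $18 = $64,044. Book value $146,070.
Year 7: 2,147 × $18 = $38,646. Book value $107,424.

$38,646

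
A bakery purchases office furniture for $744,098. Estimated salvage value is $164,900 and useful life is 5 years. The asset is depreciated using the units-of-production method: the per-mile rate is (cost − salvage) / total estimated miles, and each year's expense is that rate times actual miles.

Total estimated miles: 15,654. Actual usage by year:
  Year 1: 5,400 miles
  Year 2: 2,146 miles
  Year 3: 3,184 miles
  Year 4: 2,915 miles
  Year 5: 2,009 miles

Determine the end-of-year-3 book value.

$347,088

Depreciable base = $744,098 − $164,900 = $579,198.
Rate = $579,198 / 15,654 miles = $37 per mile.
Year 1: 5,400 × $37 = $199,800. Book value $544,298.
Year 2: 2,146 × $37 = $79,402. Book value $464,896.
Year 3: 3,184 × $37 = $117,808. Book value $347,088.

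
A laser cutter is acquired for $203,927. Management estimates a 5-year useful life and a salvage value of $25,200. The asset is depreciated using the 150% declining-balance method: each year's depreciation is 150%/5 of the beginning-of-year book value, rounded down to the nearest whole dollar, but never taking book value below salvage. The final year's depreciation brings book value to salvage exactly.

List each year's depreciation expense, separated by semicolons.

Depreciable base = $203,927 − $25,200 = $178,727.
Year 1: ⌊$203,927 × 150%/5⌋ = $61,178. Book value $142,749.
Year 2: ⌊$142,749 × 150%/5⌋ = $42,824. Book value $99,925.
Year 3: ⌊$99,925 × 150%/5⌋ = $29,977. Book value $69,948.
Year 4: ⌊$69,948 × 150%/5⌋ = $20,984. Book value $48,964.
Year 5 (final): $48,964 − $25,200 = $23,764. Book value $25,200.

$61,178; $42,824; $29,977; $20,984; $23,764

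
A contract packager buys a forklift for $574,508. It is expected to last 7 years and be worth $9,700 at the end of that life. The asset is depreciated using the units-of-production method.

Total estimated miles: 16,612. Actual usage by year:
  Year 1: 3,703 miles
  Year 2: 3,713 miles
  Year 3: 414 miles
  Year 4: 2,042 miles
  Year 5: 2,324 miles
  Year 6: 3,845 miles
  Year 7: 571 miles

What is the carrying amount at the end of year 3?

$308,288

Depreciable base = $574,508 − $9,700 = $564,808.
Rate = $564,808 / 16,612 miles = $34 per mile.
Year 1: 3,703 × $34 = $125,902. Book value $448,606.
Year 2: 3,713 × $34 = $126,242. Book value $322,364.
Year 3: 414 × $34 = $14,076. Book value $308,288.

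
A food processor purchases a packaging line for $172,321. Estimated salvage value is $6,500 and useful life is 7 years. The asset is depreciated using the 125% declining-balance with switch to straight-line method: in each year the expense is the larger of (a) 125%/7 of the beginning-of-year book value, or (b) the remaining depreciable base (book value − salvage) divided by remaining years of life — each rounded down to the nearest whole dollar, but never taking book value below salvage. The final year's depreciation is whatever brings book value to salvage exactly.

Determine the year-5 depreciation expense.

Depreciable base = $172,321 − $6,500 = $165,821.
Year 1: DB = ⌊$172,321 × 125%/7⌋ = $30,771; SL = ⌊$165,821/7⌋ = $23,688 → take DB $30,771. Book value $141,550.
Year 2: DB = ⌊$141,550 × 125%/7⌋ = $25,276; SL = ⌊$135,050/6⌋ = $22,508 → take DB $25,276. Book value $116,274.
Year 3: DB = ⌊$116,274 × 125%/7⌋ = $20,763; SL = ⌊$109,774/5⌋ = $21,954 → take SL $21,954. Book value $94,320.
Year 4: DB = ⌊$94,320 × 125%/7⌋ = $16,842; SL = ⌊$87,820/4⌋ = $21,955 → take SL $21,955. Book value $72,365.
Year 5: DB = ⌊$72,365 × 125%/7⌋ = $12,922; SL = ⌊$65,865/3⌋ = $21,955 → take SL $21,955. Book value $50,410.

$21,955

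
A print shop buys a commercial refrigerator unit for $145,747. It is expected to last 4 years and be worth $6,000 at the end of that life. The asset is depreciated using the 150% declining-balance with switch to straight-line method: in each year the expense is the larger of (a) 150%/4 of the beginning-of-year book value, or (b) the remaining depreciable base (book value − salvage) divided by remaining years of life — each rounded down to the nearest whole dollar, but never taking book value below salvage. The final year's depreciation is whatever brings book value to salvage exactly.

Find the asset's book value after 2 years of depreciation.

Depreciable base = $145,747 − $6,000 = $139,747.
Year 1: DB = ⌊$145,747 × 150%/4⌋ = $54,655; SL = ⌊$139,747/4⌋ = $34,936 → take DB $54,655. Book value $91,092.
Year 2: DB = ⌊$91,092 × 150%/4⌋ = $34,159; SL = ⌊$85,092/3⌋ = $28,364 → take DB $34,159. Book value $56,933.

$56,933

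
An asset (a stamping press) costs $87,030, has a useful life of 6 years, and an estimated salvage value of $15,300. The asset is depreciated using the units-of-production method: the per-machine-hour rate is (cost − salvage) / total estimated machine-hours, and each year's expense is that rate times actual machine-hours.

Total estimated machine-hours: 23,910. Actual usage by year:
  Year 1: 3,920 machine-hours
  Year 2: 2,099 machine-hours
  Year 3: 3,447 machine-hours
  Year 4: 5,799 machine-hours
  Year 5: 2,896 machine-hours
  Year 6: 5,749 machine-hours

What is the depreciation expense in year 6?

Depreciable base = $87,030 − $15,300 = $71,730.
Rate = $71,730 / 23,910 machine-hours = $3 per machine-hour.
Year 1: 3,920 × $3 = $11,760. Book value $75,270.
Year 2: 2,099 × $3 = $6,297. Book value $68,973.
Year 3: 3,447 × $3 = $10,341. Book value $58,632.
Year 4: 5,799 × $3 = $17,397. Book value $41,235.
Year 5: 2,896 × $3 = $8,688. Book value $32,547.
Year 6: 5,749 × $3 = $17,247. Book value $15,300.

$17,247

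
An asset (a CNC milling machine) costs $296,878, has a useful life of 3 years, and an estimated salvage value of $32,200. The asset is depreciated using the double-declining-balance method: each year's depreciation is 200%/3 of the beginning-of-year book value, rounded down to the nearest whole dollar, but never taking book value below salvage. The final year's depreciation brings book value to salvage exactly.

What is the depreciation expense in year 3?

Depreciable base = $296,878 − $32,200 = $264,678.
Year 1: ⌊$296,878 × 200%/3⌋ = $197,918. Book value $98,960.
Year 2: ⌊$98,960 × 200%/3⌋ = $65,973. Book value $32,987.
Year 3 (final): $32,987 − $32,200 = $787. Book value $32,200.

$787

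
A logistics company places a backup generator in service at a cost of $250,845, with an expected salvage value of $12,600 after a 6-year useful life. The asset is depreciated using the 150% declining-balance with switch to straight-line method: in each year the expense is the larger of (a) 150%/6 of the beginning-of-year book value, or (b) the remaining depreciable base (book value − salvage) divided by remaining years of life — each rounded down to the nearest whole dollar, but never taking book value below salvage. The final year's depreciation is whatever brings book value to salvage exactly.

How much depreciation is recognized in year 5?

$31,075

Depreciable base = $250,845 − $12,600 = $238,245.
Year 1: DB = ⌊$250,845 × 150%/6⌋ = $62,711; SL = ⌊$238,245/6⌋ = $39,707 → take DB $62,711. Book value $188,134.
Year 2: DB = ⌊$188,134 × 150%/6⌋ = $47,033; SL = ⌊$175,534/5⌋ = $35,106 → take DB $47,033. Book value $141,101.
Year 3: DB = ⌊$141,101 × 150%/6⌋ = $35,275; SL = ⌊$128,501/4⌋ = $32,125 → take DB $35,275. Book value $105,826.
Year 4: DB = ⌊$105,826 × 150%/6⌋ = $26,456; SL = ⌊$93,226/3⌋ = $31,075 → take SL $31,075. Book value $74,751.
Year 5: DB = ⌊$74,751 × 150%/6⌋ = $18,687; SL = ⌊$62,151/2⌋ = $31,075 → take SL $31,075. Book value $43,676.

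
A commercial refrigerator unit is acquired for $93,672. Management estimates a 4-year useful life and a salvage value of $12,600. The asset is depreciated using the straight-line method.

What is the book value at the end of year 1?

Depreciable base = $93,672 − $12,600 = $81,072.
Annual expense = $81,072 / 4 = $20,268.
End of year 1: book value $73,404.

$73,404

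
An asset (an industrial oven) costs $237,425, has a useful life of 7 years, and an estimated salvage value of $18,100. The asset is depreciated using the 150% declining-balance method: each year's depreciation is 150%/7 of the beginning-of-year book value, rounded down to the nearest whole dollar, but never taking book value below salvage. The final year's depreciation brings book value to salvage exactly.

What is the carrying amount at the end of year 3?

$115,167

Depreciable base = $237,425 − $18,100 = $219,325.
Year 1: ⌊$237,425 × 150%/7⌋ = $50,876. Book value $186,549.
Year 2: ⌊$186,549 × 150%/7⌋ = $39,974. Book value $146,575.
Year 3: ⌊$146,575 × 150%/7⌋ = $31,408. Book value $115,167.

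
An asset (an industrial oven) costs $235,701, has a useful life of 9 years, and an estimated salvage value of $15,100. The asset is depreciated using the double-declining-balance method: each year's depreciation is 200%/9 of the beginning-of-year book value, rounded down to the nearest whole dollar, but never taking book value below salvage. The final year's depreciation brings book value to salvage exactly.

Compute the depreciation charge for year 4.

Depreciable base = $235,701 − $15,100 = $220,601.
Year 1: ⌊$235,701 × 200%/9⌋ = $52,378. Book value $183,323.
Year 2: ⌊$183,323 × 200%/9⌋ = $40,738. Book value $142,585.
Year 3: ⌊$142,585 × 200%/9⌋ = $31,685. Book value $110,900.
Year 4: ⌊$110,900 × 200%/9⌋ = $24,644. Book value $86,256.

$24,644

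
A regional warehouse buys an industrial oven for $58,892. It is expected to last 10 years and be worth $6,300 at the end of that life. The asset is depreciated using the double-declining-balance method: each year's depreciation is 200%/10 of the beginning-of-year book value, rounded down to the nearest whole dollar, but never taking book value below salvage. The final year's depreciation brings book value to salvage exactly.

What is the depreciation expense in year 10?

Depreciable base = $58,892 − $6,300 = $52,592.
Year 1: ⌊$58,892 × 200%/10⌋ = $11,778. Book value $47,114.
Year 2: ⌊$47,114 × 200%/10⌋ = $9,422. Book value $37,692.
Year 3: ⌊$37,692 × 200%/10⌋ = $7,538. Book value $30,154.
Year 4: ⌊$30,154 × 200%/10⌋ = $6,030. Book value $24,124.
Year 5: ⌊$24,124 × 200%/10⌋ = $4,824. Book value $19,300.
Year 6: ⌊$19,300 × 200%/10⌋ = $3,860. Book value $15,440.
Year 7: ⌊$15,440 × 200%/10⌋ = $3,088. Book value $12,352.
Year 8: ⌊$12,352 × 200%/10⌋ = $2,470. Book value $9,882.
Year 9: ⌊$9,882 × 200%/10⌋ = $1,976. Book value $7,906.
Year 10 (final): $7,906 − $6,300 = $1,606. Book value $6,300.

$1,606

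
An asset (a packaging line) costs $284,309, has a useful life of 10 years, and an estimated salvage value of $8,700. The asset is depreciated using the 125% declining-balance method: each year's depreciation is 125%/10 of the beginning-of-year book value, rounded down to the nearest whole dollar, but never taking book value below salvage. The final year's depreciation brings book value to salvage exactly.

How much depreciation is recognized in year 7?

$15,949

Depreciable base = $284,309 − $8,700 = $275,609.
Year 1: ⌊$284,309 × 125%/10⌋ = $35,538. Book value $248,771.
Year 2: ⌊$248,771 × 125%/10⌋ = $31,096. Book value $217,675.
Year 3: ⌊$217,675 × 125%/10⌋ = $27,209. Book value $190,466.
Year 4: ⌊$190,466 × 125%/10⌋ = $23,808. Book value $166,658.
Year 5: ⌊$166,658 × 125%/10⌋ = $20,832. Book value $145,826.
Year 6: ⌊$145,826 × 125%/10⌋ = $18,228. Book value $127,598.
Year 7: ⌊$127,598 × 125%/10⌋ = $15,949. Book value $111,649.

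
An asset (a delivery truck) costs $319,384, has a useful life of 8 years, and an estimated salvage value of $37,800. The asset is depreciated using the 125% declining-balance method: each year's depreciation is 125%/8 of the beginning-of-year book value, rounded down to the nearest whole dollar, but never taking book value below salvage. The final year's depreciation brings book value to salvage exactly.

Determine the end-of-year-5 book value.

Depreciable base = $319,384 − $37,800 = $281,584.
Year 1: ⌊$319,384 × 125%/8⌋ = $49,903. Book value $269,481.
Year 2: ⌊$269,481 × 125%/8⌋ = $42,106. Book value $227,375.
Year 3: ⌊$227,375 × 125%/8⌋ = $35,527. Book value $191,848.
Year 4: ⌊$191,848 × 125%/8⌋ = $29,976. Book value $161,872.
Year 5: ⌊$161,872 × 125%/8⌋ = $25,292. Book value $136,580.

$136,580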